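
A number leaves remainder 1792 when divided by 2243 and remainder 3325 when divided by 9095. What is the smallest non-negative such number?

Write x = 1792 + 2243·k. Then 2243·k ≡ 3325 − 1792 ≡ 1533 (mod 9095).
Need 2243⁻¹ mod 9095. Extended Euclid on (9095, 2243):
9095 = 4·2243 + 123
2243 = 18·123 + 29
123 = 4·29 + 7
29 = 4·7 + 1
7 = 7·1 + 0
Back-substitute:
1 = 29 − 4·7
1 = −4·123 + 17·29
1 = 17·2243 − 310·123
1 = −310·9095 + 1257·2243
2243⁻¹ ≡ 1257 (mod 9095), so k ≡ 1257·1533 ≡ 7936 (mod 9095).
x = 1792 + 2243·7936 = 17802240.

17802240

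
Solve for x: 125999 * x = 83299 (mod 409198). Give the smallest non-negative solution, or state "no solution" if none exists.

61173

First find gcd(125999, 409198):
409198 = 3*125999 + 31201
125999 = 4*31201 + 1195
31201 = 26*1195 + 131
1195 = 9*131 + 16
131 = 8*16 + 3
16 = 5*3 + 1
3 = 3*1 + 0
gcd = 1, so a unique solution mod 409198 exists.
Back-substitute for the Bézout coefficients:
1 = 16 − 5·3
1 = −5·131 + 41·16
1 = 41·1195 − 374·131
1 = −374·31201 + 9765·1195
1 = 9765·125999 − 39434·31201
1 = −39434·409198 + 128067·125999
So 125999·(128067) ≡ 1 (mod 409198), giving 125999⁻¹ ≡ 128067.
x ≡ 125999⁻¹·83299 ≡ 128067·83299 ≡ 61173 (mod 409198).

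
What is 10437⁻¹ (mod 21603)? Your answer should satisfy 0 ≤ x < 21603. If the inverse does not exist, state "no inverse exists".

no inverse exists

Euclidean algorithm on 21603, 10437:
21603 = 2·10437 + 729
10437 = 14·729 + 231
729 = 3·231 + 36
231 = 6·36 + 15
36 = 2·15 + 6
15 = 2·6 + 3
6 = 2·3 + 0
Since gcd = 3 > 1, 10437 is not a unit mod 21603.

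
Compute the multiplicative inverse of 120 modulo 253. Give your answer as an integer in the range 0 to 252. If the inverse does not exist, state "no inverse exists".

Extended Euclidean algorithm:
253 = 2×120 + 13
120 = 9×13 + 3
13 = 4×3 + 1
3 = 3×1 + 0
gcd = 1, so the inverse exists. Back-substitute:
1 = 13 − 4·3
1 = −4·120 + 37·13
1 = 37·253 − 78·120
So 120·(-78) ≡ 1 (mod 253), and -78 ≡ 175 (mod 253).

175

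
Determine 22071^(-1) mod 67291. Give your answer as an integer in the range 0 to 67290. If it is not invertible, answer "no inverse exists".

no inverse exists

Compute gcd(22071, 67291):
67291 = 3×22071 + 1078
22071 = 20×1078 + 511
1078 = 2×511 + 56
511 = 9×56 + 7
56 = 8×7 + 0
Since gcd = 7 > 1, 22071 is not a unit mod 67291.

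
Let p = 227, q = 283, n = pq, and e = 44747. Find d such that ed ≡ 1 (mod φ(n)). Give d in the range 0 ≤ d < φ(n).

φ(n) = (p−1)(q−1) = 226·282 = 63732.
Need d with 44747·d ≡ 1 (mod 63732). Apply the extended Euclidean algorithm:
63732 = 1×44747 + 18985
44747 = 2×18985 + 6777
18985 = 2×6777 + 5431
6777 = 1×5431 + 1346
5431 = 4×1346 + 47
1346 = 28×47 + 30
47 = 1×30 + 17
30 = 1×17 + 13
17 = 1×13 + 4
13 = 3×4 + 1
4 = 4×1 + 0
Back-substitute:
1 = 13 − 3·4
1 = −3·17 + 4·13
1 = 4·30 − 7·17
1 = −7·47 + 11·30
1 = 11·1346 − 315·47
1 = −315·5431 + 1271·1346
1 = 1271·6777 − 1586·5431
1 = −1586·18985 + 4443·6777
1 = 4443·44747 − 10472·18985
1 = −10472·63732 + 14915·44747
So 44747·14915 ≡ 1 (mod 63732), hence d = 14915.

14915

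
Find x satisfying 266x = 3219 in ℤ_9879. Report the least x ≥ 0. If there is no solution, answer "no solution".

First find gcd(266, 9879):
9879 = 37×266 + 37
266 = 7×37 + 7
37 = 5×7 + 2
7 = 3×2 + 1
2 = 2×1 + 0
gcd = 1, so a unique solution mod 9879 exists.
Back-substitute for the Bézout coefficients:
1 = 7 − 3·2
1 = −3·37 + 16·7
1 = 16·266 − 115·37
1 = −115·9879 + 4271·266
So 266·(4271) ≡ 1 (mod 9879), giving 266⁻¹ ≡ 4271.
x ≡ 266⁻¹·3219 ≡ 4271·3219 ≡ 6660 (mod 9879).

6660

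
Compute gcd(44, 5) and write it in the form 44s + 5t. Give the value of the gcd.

1

Euclidean algorithm:
44 = 8·5 + 4
5 = 1·4 + 1
4 = 4·1 + 0
gcd(44, 5) = 1.
Working backward:
1 = 5 − 4
1 = −44 + 9·5
So 1 = (-1)·44 + (9)·5.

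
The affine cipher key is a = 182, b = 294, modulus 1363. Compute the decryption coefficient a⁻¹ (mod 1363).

1026

gcd(1363, 182) by repeated division:
1363 = 7×182 + 89
182 = 2×89 + 4
89 = 22×4 + 1
4 = 4×1 + 0
The gcd is 1. Working backward:
1 = 89 − 22·4
1 = −22·182 + 45·89
1 = 45·1363 − 337·182
So 182·(-337) ≡ 1 (mod 1363), and -337 ≡ 1026 (mod 1363).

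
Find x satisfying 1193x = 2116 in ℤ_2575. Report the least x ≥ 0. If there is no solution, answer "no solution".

2212

First find gcd(1193, 2575):
2575 = 2*1193 + 189
1193 = 6*189 + 59
189 = 3*59 + 12
59 = 4*12 + 11
12 = 1*11 + 1
11 = 11*1 + 0
gcd = 1, so a unique solution mod 2575 exists.
Back-substitute for the Bézout coefficients:
1 = 12 − 11
1 = −59 + 5·12
1 = 5·189 − 16·59
1 = −16·1193 + 101·189
1 = 101·2575 − 218·1193
So 1193·(-218) ≡ 1 (mod 2575), giving 1193⁻¹ ≡ 2357.
x ≡ 1193⁻¹·2116 ≡ 2357·2116 ≡ 2212 (mod 2575).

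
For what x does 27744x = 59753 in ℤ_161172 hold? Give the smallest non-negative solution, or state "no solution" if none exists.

no solution

gcd(27744, 161172):
161172 = 5×27744 + 22452
27744 = 1×22452 + 5292
22452 = 4×5292 + 1284
5292 = 4×1284 + 156
1284 = 8×156 + 36
156 = 4×36 + 12
36 = 3×12 + 0
gcd = 12, but 12 ∤ 59753, so the congruence has no solution.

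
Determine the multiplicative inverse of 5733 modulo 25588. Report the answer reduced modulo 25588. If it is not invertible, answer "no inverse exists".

4133

Run Euclid on (25588, 5733):
25588 = 4*5733 + 2656
5733 = 2*2656 + 421
2656 = 6*421 + 130
421 = 3*130 + 31
130 = 4*31 + 6
31 = 5*6 + 1
6 = 6*1 + 0
Since gcd(5733, 25588) = 1, back-substitute to write 1 as a combination:
1 = 31 − 5·6
1 = −5·130 + 21·31
1 = 21·421 − 68·130
1 = −68·2656 + 429·421
1 = 429·5733 − 926·2656
1 = −926·25588 + 4133·5733
So 5733·4133 ≡ 1 (mod 25588).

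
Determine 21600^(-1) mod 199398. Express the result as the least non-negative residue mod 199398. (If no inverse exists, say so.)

no inverse exists

Euclidean algorithm on 199398, 21600:
199398 = 9×21600 + 4998
21600 = 4×4998 + 1608
4998 = 3×1608 + 174
1608 = 9×174 + 42
174 = 4×42 + 6
42 = 7×6 + 0
The gcd is 6, not 1, hence no inverse exists.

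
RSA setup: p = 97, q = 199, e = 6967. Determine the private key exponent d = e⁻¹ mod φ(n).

9991

φ(n) = (p−1)(q−1) = 96·198 = 19008.
Need d with 6967·d ≡ 1 (mod 19008). Apply the extended Euclidean algorithm:
19008 = 2*6967 + 5074
6967 = 1*5074 + 1893
5074 = 2*1893 + 1288
1893 = 1*1288 + 605
1288 = 2*605 + 78
605 = 7*78 + 59
78 = 1*59 + 19
59 = 3*19 + 2
19 = 9*2 + 1
2 = 2*1 + 0
Back-substitute:
1 = 19 − 9·2
1 = −9·59 + 28·19
1 = 28·78 − 37·59
1 = −37·605 + 287·78
1 = 287·1288 − 611·605
1 = −611·1893 + 898·1288
1 = 898·5074 − 2407·1893
1 = −2407·6967 + 3305·5074
1 = 3305·19008 − 9017·6967
So 6967·(-9017) ≡ 1 (mod 19008), hence d ≡ -9017 ≡ 9991 (mod 19008).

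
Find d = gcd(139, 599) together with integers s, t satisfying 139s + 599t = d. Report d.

Apply Euclid's algorithm to 599 and 139:
599 = 4*139 + 43
139 = 3*43 + 10
43 = 4*10 + 3
10 = 3*3 + 1
3 = 3*1 + 0
gcd(139, 599) = 1.
Working backward:
1 = 10 − 3·3
1 = −3·43 + 13·10
1 = 13·139 − 42·43
1 = −42·599 + 181·139
So 1 = (-42)·599 + (181)·139.

1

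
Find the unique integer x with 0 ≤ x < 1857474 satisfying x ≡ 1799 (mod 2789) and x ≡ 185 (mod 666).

1139711

Write x = 1799 + 2789·k. Then 2789·k ≡ 185 − 1799 ≡ 384 (mod 666).
Need 2789⁻¹ mod 666. Extended Euclid on (666, 125):
666 = 5×125 + 41
125 = 3×41 + 2
41 = 20×2 + 1
2 = 2×1 + 0
Back-substitute:
1 = 41 − 20·2
1 = −20·125 + 61·41
1 = 61·666 − 325·125
2789⁻¹ ≡ 341 (mod 666), so k ≡ 341·384 ≡ 408 (mod 666).
x = 1799 + 2789·408 = 1139711.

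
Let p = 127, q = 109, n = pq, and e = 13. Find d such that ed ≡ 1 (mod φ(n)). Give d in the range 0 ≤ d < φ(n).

9421

φ(n) = (p−1)(q−1) = 126·108 = 13608.
Need d with 13·d ≡ 1 (mod 13608). Apply the extended Euclidean algorithm:
13608 = 1046×13 + 10
13 = 1×10 + 3
10 = 3×3 + 1
3 = 3×1 + 0
Back-substitute:
1 = 10 − 3·3
1 = −3·13 + 4·10
1 = 4·13608 − 4187·13
So 13·(-4187) ≡ 1 (mod 13608), hence d ≡ -4187 ≡ 9421 (mod 13608).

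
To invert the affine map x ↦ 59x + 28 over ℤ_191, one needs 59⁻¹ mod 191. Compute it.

Run Euclid on (191, 59):
191 = 3·59 + 14
59 = 4·14 + 3
14 = 4·3 + 2
3 = 1·2 + 1
2 = 2·1 + 0
The gcd is 1. Working backward:
1 = 3 − 2
1 = −14 + 5·3
1 = 5·59 − 21·14
1 = −21·191 + 68·59
So 59·68 ≡ 1 (mod 191).

68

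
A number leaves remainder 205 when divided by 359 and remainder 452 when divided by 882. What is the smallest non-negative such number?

86006

Write x = 205 + 359·k. Then 359·k ≡ 452 − 205 ≡ 247 (mod 882).
Need 359⁻¹ mod 882. Extended Euclid on (882, 359):
882 = 2·359 + 164
359 = 2·164 + 31
164 = 5·31 + 9
31 = 3·9 + 4
9 = 2·4 + 1
4 = 4·1 + 0
Back-substitute:
1 = 9 − 2·4
1 = −2·31 + 7·9
1 = 7·164 − 37·31
1 = −37·359 + 81·164
1 = 81·882 − 199·359
359⁻¹ ≡ 683 (mod 882), so k ≡ 683·247 ≡ 239 (mod 882).
x = 205 + 359·239 = 86006.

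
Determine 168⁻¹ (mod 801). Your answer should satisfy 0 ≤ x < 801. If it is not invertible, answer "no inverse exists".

Compute gcd(168, 801):
801 = 4·168 + 129
168 = 1·129 + 39
129 = 3·39 + 12
39 = 3·12 + 3
12 = 4·3 + 0
gcd(168, 801) = 3 ≠ 1, so 168 has no multiplicative inverse modulo 801.

no inverse exists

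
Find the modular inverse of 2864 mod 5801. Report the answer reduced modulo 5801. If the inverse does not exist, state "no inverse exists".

gcd(5801, 2864) by repeated division:
5801 = 2×2864 + 73
2864 = 39×73 + 17
73 = 4×17 + 5
17 = 3×5 + 2
5 = 2×2 + 1
2 = 2×1 + 0
gcd = 1, so the inverse exists. Back-substitute:
1 = 5 − 2·2
1 = −2·17 + 7·5
1 = 7·73 − 30·17
1 = −30·2864 + 1177·73
1 = 1177·5801 − 2384·2864
So 2864·(-2384) ≡ 1 (mod 5801), and -2384 ≡ 3417 (mod 5801).

3417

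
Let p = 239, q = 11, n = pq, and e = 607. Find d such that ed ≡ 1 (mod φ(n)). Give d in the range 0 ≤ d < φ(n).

843

φ(n) = (p−1)(q−1) = 238·10 = 2380.
Need d with 607·d ≡ 1 (mod 2380). Apply the extended Euclidean algorithm:
2380 = 3×607 + 559
607 = 1×559 + 48
559 = 11×48 + 31
48 = 1×31 + 17
31 = 1×17 + 14
17 = 1×14 + 3
14 = 4×3 + 2
3 = 1×2 + 1
2 = 2×1 + 0
Back-substitute:
1 = 3 − 2
1 = −14 + 5·3
1 = 5·17 − 6·14
1 = −6·31 + 11·17
1 = 11·48 − 17·31
1 = −17·559 + 198·48
1 = 198·607 − 215·559
1 = −215·2380 + 843·607
So 607·843 ≡ 1 (mod 2380), hence d = 843.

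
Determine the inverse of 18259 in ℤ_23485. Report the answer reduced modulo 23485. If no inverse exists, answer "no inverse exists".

Apply the Euclidean algorithm to 23485 and 18259:
23485 = 1×18259 + 5226
18259 = 3×5226 + 2581
5226 = 2×2581 + 64
2581 = 40×64 + 21
64 = 3×21 + 1
21 = 21×1 + 0
The gcd is 1. Working backward:
1 = 64 − 3·21
1 = −3·2581 + 121·64
1 = 121·5226 − 245·2581
1 = −245·18259 + 856·5226
1 = 856·23485 − 1101·18259
Thus 18259·(-1101) ≡ 1 (mod 23485); reducing, -1101 mod 23485 = 22384.

22384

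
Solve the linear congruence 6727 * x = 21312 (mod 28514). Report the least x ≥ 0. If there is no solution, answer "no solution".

19264

First find gcd(6727, 28514):
28514 = 4*6727 + 1606
6727 = 4*1606 + 303
1606 = 5*303 + 91
303 = 3*91 + 30
91 = 3*30 + 1
30 = 30*1 + 0
gcd = 1, so a unique solution mod 28514 exists.
Back-substitute for the Bézout coefficients:
1 = 91 − 3·30
1 = −3·303 + 10·91
1 = 10·1606 − 53·303
1 = −53·6727 + 222·1606
1 = 222·28514 − 941·6727
So 6727·(-941) ≡ 1 (mod 28514), giving 6727⁻¹ ≡ 27573.
x ≡ 6727⁻¹·21312 ≡ 27573·21312 ≡ 19264 (mod 28514).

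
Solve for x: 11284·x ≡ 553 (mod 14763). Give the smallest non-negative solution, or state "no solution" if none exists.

First find gcd(11284, 14763):
14763 = 1·11284 + 3479
11284 = 3·3479 + 847
3479 = 4·847 + 91
847 = 9·91 + 28
91 = 3·28 + 7
28 = 4·7 + 0
gcd = 7 and 7 | 553, so solutions exist. Divide through by 7: 1612x ≡ 79 (mod 2109).
Now find 1612⁻¹ mod 2109:
2109 = 1×1612 + 497
1612 = 3×497 + 121
497 = 4×121 + 13
121 = 9×13 + 4
13 = 3×4 + 1
4 = 4×1 + 0
Back-substitute:
1 = 13 − 3·4
1 = −3·121 + 28·13
1 = 28·497 − 115·121
1 = −115·1612 + 373·497
1 = 373·2109 − 488·1612
So 1612·(-488) ≡ 1 (mod 2109), i.e. 1612⁻¹ ≡ 1621.
Then x ≡ 1621·79 ≡ 1519 (mod 2109); the smallest non-negative solution is x = 1519.

1519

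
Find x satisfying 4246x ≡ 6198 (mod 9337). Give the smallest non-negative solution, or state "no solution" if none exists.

First find gcd(4246, 9337):
9337 = 2·4246 + 845
4246 = 5·845 + 21
845 = 40·21 + 5
21 = 4·5 + 1
5 = 5·1 + 0
gcd = 1, so a unique solution mod 9337 exists.
Back-substitute for the Bézout coefficients:
1 = 21 − 4·5
1 = −4·845 + 161·21
1 = 161·4246 − 809·845
1 = −809·9337 + 1779·4246
So 4246·(1779) ≡ 1 (mod 9337), giving 4246⁻¹ ≡ 1779.
x ≡ 4246⁻¹·6198 ≡ 1779·6198 ≡ 8582 (mod 9337).

8582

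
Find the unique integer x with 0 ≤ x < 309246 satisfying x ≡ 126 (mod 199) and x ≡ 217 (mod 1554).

93457

Write x = 126 + 199·k. Then 199·k ≡ 217 − 126 ≡ 91 (mod 1554).
Need 199⁻¹ mod 1554. Extended Euclid on (1554, 199):
1554 = 7*199 + 161
199 = 1*161 + 38
161 = 4*38 + 9
38 = 4*9 + 2
9 = 4*2 + 1
2 = 2*1 + 0
Back-substitute:
1 = 9 − 4·2
1 = −4·38 + 17·9
1 = 17·161 − 72·38
1 = −72·199 + 89·161
1 = 89·1554 − 695·199
199⁻¹ ≡ 859 (mod 1554), so k ≡ 859·91 ≡ 469 (mod 1554).
x = 126 + 199·469 = 93457.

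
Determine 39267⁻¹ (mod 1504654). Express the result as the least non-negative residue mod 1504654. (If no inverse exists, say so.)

151933

Extended Euclidean algorithm:
1504654 = 38×39267 + 12508
39267 = 3×12508 + 1743
12508 = 7×1743 + 307
1743 = 5×307 + 208
307 = 1×208 + 99
208 = 2×99 + 10
99 = 9×10 + 9
10 = 1×9 + 1
9 = 9×1 + 0
gcd = 1, so the inverse exists. Back-substitute:
1 = 10 − 9
1 = −99 + 10·10
1 = 10·208 − 21·99
1 = −21·307 + 31·208
1 = 31·1743 − 176·307
1 = −176·12508 + 1263·1743
1 = 1263·39267 − 3965·12508
1 = −3965·1504654 + 151933·39267
So 39267·151933 ≡ 1 (mod 1504654).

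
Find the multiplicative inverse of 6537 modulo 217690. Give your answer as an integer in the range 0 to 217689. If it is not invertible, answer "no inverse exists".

Apply the Euclidean algorithm to 217690 and 6537:
217690 = 33×6537 + 1969
6537 = 3×1969 + 630
1969 = 3×630 + 79
630 = 7×79 + 77
79 = 1×77 + 2
77 = 38×2 + 1
2 = 2×1 + 0
Since gcd(6537, 217690) = 1, back-substitute to write 1 as a combination:
1 = 77 − 38·2
1 = −38·79 + 39·77
1 = 39·630 − 311·79
1 = −311·1969 + 972·630
1 = 972·6537 − 3227·1969
1 = −3227·217690 + 107463·6537
So 6537·107463 ≡ 1 (mod 217690).

107463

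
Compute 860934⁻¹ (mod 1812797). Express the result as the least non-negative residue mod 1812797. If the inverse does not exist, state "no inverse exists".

558917

Run Euclid on (1812797, 860934):
1812797 = 2*860934 + 90929
860934 = 9*90929 + 42573
90929 = 2*42573 + 5783
42573 = 7*5783 + 2092
5783 = 2*2092 + 1599
2092 = 1*1599 + 493
1599 = 3*493 + 120
493 = 4*120 + 13
120 = 9*13 + 3
13 = 4*3 + 1
3 = 3*1 + 0
Since gcd(860934, 1812797) = 1, back-substitute to write 1 as a combination:
1 = 13 − 4·3
1 = −4·120 + 37·13
1 = 37·493 − 152·120
1 = −152·1599 + 493·493
1 = 493·2092 − 645·1599
1 = −645·5783 + 1783·2092
1 = 1783·42573 − 13126·5783
1 = −13126·90929 + 28035·42573
1 = 28035·860934 − 265441·90929
1 = −265441·1812797 + 558917·860934
So 860934·558917 ≡ 1 (mod 1812797).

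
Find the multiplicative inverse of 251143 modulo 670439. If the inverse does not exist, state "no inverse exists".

533451

gcd(670439, 251143) by repeated division:
670439 = 2·251143 + 168153
251143 = 1·168153 + 82990
168153 = 2·82990 + 2173
82990 = 38·2173 + 416
2173 = 5·416 + 93
416 = 4·93 + 44
93 = 2·44 + 5
44 = 8·5 + 4
5 = 1·4 + 1
4 = 4·1 + 0
The gcd is 1. Working backward:
1 = 5 − 4
1 = −44 + 9·5
1 = 9·93 − 19·44
1 = −19·416 + 85·93
1 = 85·2173 − 444·416
1 = −444·82990 + 16957·2173
1 = 16957·168153 − 34358·82990
1 = −34358·251143 + 51315·168153
1 = 51315·670439 − 136988·251143
Hence 251143⁻¹ ≡ -136988 ≡ 533451 (mod 670439).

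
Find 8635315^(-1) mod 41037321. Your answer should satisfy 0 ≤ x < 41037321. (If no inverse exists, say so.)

no inverse exists

Euclidean algorithm on 41037321, 8635315:
41037321 = 4×8635315 + 6496061
8635315 = 1×6496061 + 2139254
6496061 = 3×2139254 + 78299
2139254 = 27×78299 + 25181
78299 = 3×25181 + 2756
25181 = 9×2756 + 377
2756 = 7×377 + 117
377 = 3×117 + 26
117 = 4×26 + 13
26 = 2×13 + 0
Since gcd = 13 > 1, 8635315 is not a unit mod 41037321.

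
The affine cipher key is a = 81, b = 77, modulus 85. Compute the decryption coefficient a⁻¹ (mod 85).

Extended Euclidean algorithm:
85 = 1×81 + 4
81 = 20×4 + 1
4 = 4×1 + 0
Since gcd(81, 85) = 1, back-substitute to write 1 as a combination:
1 = 81 − 20·4
1 = −20·85 + 21·81
So 81·21 ≡ 1 (mod 85).

21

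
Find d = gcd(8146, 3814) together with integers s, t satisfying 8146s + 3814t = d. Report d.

Apply Euclid's algorithm to 8146 and 3814:
8146 = 2*3814 + 518
3814 = 7*518 + 188
518 = 2*188 + 142
188 = 1*142 + 46
142 = 3*46 + 4
46 = 11*4 + 2
4 = 2*2 + 0
gcd(8146, 3814) = 2.
Express as a combination:
2 = 46 − 11·4
2 = −11·142 + 34·46
2 = 34·188 − 45·142
2 = −45·518 + 124·188
2 = 124·3814 − 913·518
2 = −913·8146 + 1950·3814
So 2 = (-913)·8146 + (1950)·3814.

2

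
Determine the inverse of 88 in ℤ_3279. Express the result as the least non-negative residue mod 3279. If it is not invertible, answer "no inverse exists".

2422

Apply the Euclidean algorithm to 3279 and 88:
3279 = 37*88 + 23
88 = 3*23 + 19
23 = 1*19 + 4
19 = 4*4 + 3
4 = 1*3 + 1
3 = 3*1 + 0
Since gcd(88, 3279) = 1, back-substitute to write 1 as a combination:
1 = 4 − 3
1 = −19 + 5·4
1 = 5·23 − 6·19
1 = −6·88 + 23·23
1 = 23·3279 − 857·88
Hence 88⁻¹ ≡ -857 ≡ 2422 (mod 3279).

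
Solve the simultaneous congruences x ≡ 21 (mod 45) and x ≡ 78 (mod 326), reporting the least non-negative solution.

1056

Write x = 21 + 45·k. Then 45·k ≡ 78 − 21 ≡ 57 (mod 326).
Need 45⁻¹ mod 326. Extended Euclid on (326, 45):
326 = 7·45 + 11
45 = 4·11 + 1
11 = 11·1 + 0
Back-substitute:
1 = 45 − 4·11
1 = −4·326 + 29·45
45⁻¹ ≡ 29 (mod 326), so k ≡ 29·57 ≡ 23 (mod 326).
x = 21 + 45·23 = 1056.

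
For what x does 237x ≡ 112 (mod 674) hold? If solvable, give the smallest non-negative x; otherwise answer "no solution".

592

First find gcd(237, 674):
674 = 2*237 + 200
237 = 1*200 + 37
200 = 5*37 + 15
37 = 2*15 + 7
15 = 2*7 + 1
7 = 7*1 + 0
gcd = 1, so a unique solution mod 674 exists.
Back-substitute for the Bézout coefficients:
1 = 15 − 2·7
1 = −2·37 + 5·15
1 = 5·200 − 27·37
1 = −27·237 + 32·200
1 = 32·674 − 91·237
So 237·(-91) ≡ 1 (mod 674), giving 237⁻¹ ≡ 583.
x ≡ 237⁻¹·112 ≡ 583·112 ≡ 592 (mod 674).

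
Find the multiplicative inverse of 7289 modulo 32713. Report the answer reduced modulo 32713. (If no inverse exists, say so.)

24675

Apply the Euclidean algorithm to 32713 and 7289:
32713 = 4×7289 + 3557
7289 = 2×3557 + 175
3557 = 20×175 + 57
175 = 3×57 + 4
57 = 14×4 + 1
4 = 4×1 + 0
gcd = 1, so the inverse exists. Back-substitute:
1 = 57 − 14·4
1 = −14·175 + 43·57
1 = 43·3557 − 874·175
1 = −874·7289 + 1791·3557
1 = 1791·32713 − 8038·7289
Hence 7289⁻¹ ≡ -8038 ≡ 24675 (mod 32713).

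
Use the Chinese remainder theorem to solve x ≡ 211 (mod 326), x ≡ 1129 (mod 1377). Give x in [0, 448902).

Write x = 211 + 326·k. Then 326·k ≡ 1129 − 211 ≡ 918 (mod 1377).
Need 326⁻¹ mod 1377. Extended Euclid on (1377, 326):
1377 = 4*326 + 73
326 = 4*73 + 34
73 = 2*34 + 5
34 = 6*5 + 4
5 = 1*4 + 1
4 = 4*1 + 0
Back-substitute:
1 = 5 − 4
1 = −34 + 7·5
1 = 7·73 − 15·34
1 = −15·326 + 67·73
1 = 67·1377 − 283·326
326⁻¹ ≡ 1094 (mod 1377), so k ≡ 1094·918 ≡ 459 (mod 1377).
x = 211 + 326·459 = 149845.

149845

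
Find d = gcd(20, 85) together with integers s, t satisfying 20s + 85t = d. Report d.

Euclidean algorithm:
85 = 4×20 + 5
20 = 4×5 + 0
gcd(20, 85) = 5.
Back-substituting:
5 = 85 − 4·20
So 5 = (1)·85 + (-4)·20.

5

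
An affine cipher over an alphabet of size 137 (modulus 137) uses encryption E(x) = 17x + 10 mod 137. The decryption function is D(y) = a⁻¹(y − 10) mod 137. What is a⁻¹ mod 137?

129

Run Euclid on (137, 17):
137 = 8·17 + 1
17 = 17·1 + 0
gcd = 1, so the inverse exists. Back-substitute:
1 = 137 − 8·17
Thus 17·(-8) ≡ 1 (mod 137); reducing, -8 mod 137 = 129.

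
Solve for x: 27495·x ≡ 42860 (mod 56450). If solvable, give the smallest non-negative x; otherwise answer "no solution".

10458

First find gcd(27495, 56450):
56450 = 2×27495 + 1460
27495 = 18×1460 + 1215
1460 = 1×1215 + 245
1215 = 4×245 + 235
245 = 1×235 + 10
235 = 23×10 + 5
10 = 2×5 + 0
gcd = 5 and 5 | 42860, so solutions exist. Divide through by 5: 5499x ≡ 8572 (mod 11290).
Now find 5499⁻¹ mod 11290:
11290 = 2·5499 + 292
5499 = 18·292 + 243
292 = 1·243 + 49
243 = 4·49 + 47
49 = 1·47 + 2
47 = 23·2 + 1
2 = 2·1 + 0
Back-substitute:
1 = 47 − 23·2
1 = −23·49 + 24·47
1 = 24·243 − 119·49
1 = −119·292 + 143·243
1 = 143·5499 − 2693·292
1 = −2693·11290 + 5529·5499
So 5499⁻¹ ≡ 5529 (mod 11290).
Then x ≡ 5529·8572 ≡ 10458 (mod 11290); the smallest non-negative solution is x = 10458.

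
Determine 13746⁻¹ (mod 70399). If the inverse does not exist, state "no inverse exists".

41632

Apply the Euclidean algorithm to 70399 and 13746:
70399 = 5*13746 + 1669
13746 = 8*1669 + 394
1669 = 4*394 + 93
394 = 4*93 + 22
93 = 4*22 + 5
22 = 4*5 + 2
5 = 2*2 + 1
2 = 2*1 + 0
Since gcd(13746, 70399) = 1, back-substitute to write 1 as a combination:
1 = 5 − 2·2
1 = −2·22 + 9·5
1 = 9·93 − 38·22
1 = −38·394 + 161·93
1 = 161·1669 − 682·394
1 = −682·13746 + 5617·1669
1 = 5617·70399 − 28767·13746
Hence 13746⁻¹ ≡ -28767 ≡ 41632 (mod 70399).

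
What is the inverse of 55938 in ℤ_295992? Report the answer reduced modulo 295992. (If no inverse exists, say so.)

no inverse exists

Compute gcd(55938, 295992):
295992 = 5*55938 + 16302
55938 = 3*16302 + 7032
16302 = 2*7032 + 2238
7032 = 3*2238 + 318
2238 = 7*318 + 12
318 = 26*12 + 6
12 = 2*6 + 0
gcd(55938, 295992) = 6 ≠ 1, so 55938 has no multiplicative inverse modulo 295992.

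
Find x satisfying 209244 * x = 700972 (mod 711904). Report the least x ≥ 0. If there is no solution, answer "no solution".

109325

First find gcd(209244, 711904):
711904 = 3×209244 + 84172
209244 = 2×84172 + 40900
84172 = 2×40900 + 2372
40900 = 17×2372 + 576
2372 = 4×576 + 68
576 = 8×68 + 32
68 = 2×32 + 4
32 = 8×4 + 0
gcd = 4 and 4 | 700972, so solutions exist. Divide through by 4: 52311x ≡ 175243 (mod 177976).
Now find 52311⁻¹ mod 177976:
177976 = 3·52311 + 21043
52311 = 2·21043 + 10225
21043 = 2·10225 + 593
10225 = 17·593 + 144
593 = 4·144 + 17
144 = 8·17 + 8
17 = 2·8 + 1
8 = 8·1 + 0
Back-substitute:
1 = 17 − 2·8
1 = −2·144 + 17·17
1 = 17·593 − 70·144
1 = −70·10225 + 1207·593
1 = 1207·21043 − 2484·10225
1 = −2484·52311 + 6175·21043
1 = 6175·177976 − 21009·52311
So 52311·(-21009) ≡ 1 (mod 177976), i.e. 52311⁻¹ ≡ 156967.
Then x ≡ 156967·175243 ≡ 109325 (mod 177976); the smallest non-negative solution is x = 109325.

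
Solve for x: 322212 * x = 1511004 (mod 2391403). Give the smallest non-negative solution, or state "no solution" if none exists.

First find gcd(322212, 2391403):
2391403 = 7·322212 + 135919
322212 = 2·135919 + 50374
135919 = 2·50374 + 35171
50374 = 1·35171 + 15203
35171 = 2·15203 + 4765
15203 = 3·4765 + 908
4765 = 5·908 + 225
908 = 4·225 + 8
225 = 28·8 + 1
8 = 8·1 + 0
gcd = 1, so a unique solution mod 2391403 exists.
Back-substitute for the Bézout coefficients:
1 = 225 − 28·8
1 = −28·908 + 113·225
1 = 113·4765 − 593·908
1 = −593·15203 + 1892·4765
1 = 1892·35171 − 4377·15203
1 = −4377·50374 + 6269·35171
1 = 6269·135919 − 16915·50374
1 = −16915·322212 + 40099·135919
1 = 40099·2391403 − 297608·322212
So 322212·(-297608) ≡ 1 (mod 2391403), giving 322212⁻¹ ≡ 2093795.
x ≡ 322212⁻¹·1511004 ≡ 2093795·1511004 ≡ 2107300 (mod 2391403).

2107300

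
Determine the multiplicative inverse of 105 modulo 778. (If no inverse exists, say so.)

Apply the Euclidean algorithm to 778 and 105:
778 = 7×105 + 43
105 = 2×43 + 19
43 = 2×19 + 5
19 = 3×5 + 4
5 = 1×4 + 1
4 = 4×1 + 0
The gcd is 1. Working backward:
1 = 5 − 4
1 = −19 + 4·5
1 = 4·43 − 9·19
1 = −9·105 + 22·43
1 = 22·778 − 163·105
Hence 105⁻¹ ≡ -163 ≡ 615 (mod 778).

615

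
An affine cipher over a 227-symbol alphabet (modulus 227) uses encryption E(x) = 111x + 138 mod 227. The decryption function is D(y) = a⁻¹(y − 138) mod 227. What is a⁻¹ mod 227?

Apply the Euclidean algorithm to 227 and 111:
227 = 2×111 + 5
111 = 22×5 + 1
5 = 5×1 + 0
The gcd is 1. Working backward:
1 = 111 − 22·5
1 = −22·227 + 45·111
So 111·45 ≡ 1 (mod 227).

45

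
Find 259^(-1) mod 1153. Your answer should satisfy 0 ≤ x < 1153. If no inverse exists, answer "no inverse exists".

Extended Euclidean algorithm:
1153 = 4×259 + 117
259 = 2×117 + 25
117 = 4×25 + 17
25 = 1×17 + 8
17 = 2×8 + 1
8 = 8×1 + 0
The gcd is 1. Working backward:
1 = 17 − 2·8
1 = −2·25 + 3·17
1 = 3·117 − 14·25
1 = −14·259 + 31·117
1 = 31·1153 − 138·259
So 259·(-138) ≡ 1 (mod 1153), and -138 ≡ 1015 (mod 1153).

1015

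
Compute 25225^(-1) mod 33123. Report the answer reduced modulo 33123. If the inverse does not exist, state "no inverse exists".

Apply the Euclidean algorithm to 33123 and 25225:
33123 = 1·25225 + 7898
25225 = 3·7898 + 1531
7898 = 5·1531 + 243
1531 = 6·243 + 73
243 = 3·73 + 24
73 = 3·24 + 1
24 = 24·1 + 0
Since gcd(25225, 33123) = 1, back-substitute to write 1 as a combination:
1 = 73 − 3·24
1 = −3·243 + 10·73
1 = 10·1531 − 63·243
1 = −63·7898 + 325·1531
1 = 325·25225 − 1038·7898
1 = −1038·33123 + 1363·25225
So 25225·1363 ≡ 1 (mod 33123).

1363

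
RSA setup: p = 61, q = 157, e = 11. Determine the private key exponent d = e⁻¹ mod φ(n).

φ(n) = (p−1)(q−1) = 60·156 = 9360.
Need d with 11·d ≡ 1 (mod 9360). Apply the extended Euclidean algorithm:
9360 = 850*11 + 10
11 = 1*10 + 1
10 = 10*1 + 0
Back-substitute:
1 = 11 − 10
1 = −9360 + 851·11
So 11·851 ≡ 1 (mod 9360), hence d = 851.

851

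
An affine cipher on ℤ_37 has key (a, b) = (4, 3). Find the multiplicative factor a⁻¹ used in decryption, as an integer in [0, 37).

Apply the Euclidean algorithm to 37 and 4:
37 = 9·4 + 1
4 = 4·1 + 0
The gcd is 1. Working backward:
1 = 37 − 9·4
So 4·(-9) ≡ 1 (mod 37), and -9 ≡ 28 (mod 37).

28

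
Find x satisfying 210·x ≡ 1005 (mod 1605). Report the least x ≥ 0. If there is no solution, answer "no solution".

First find gcd(210, 1605):
1605 = 7×210 + 135
210 = 1×135 + 75
135 = 1×75 + 60
75 = 1×60 + 15
60 = 4×15 + 0
gcd = 15 and 15 | 1005, so solutions exist. Divide through by 15: 14x ≡ 67 (mod 107).
Now find 14⁻¹ mod 107:
107 = 7×14 + 9
14 = 1×9 + 5
9 = 1×5 + 4
5 = 1×4 + 1
4 = 4×1 + 0
Back-substitute:
1 = 5 − 4
1 = −9 + 2·5
1 = 2·14 − 3·9
1 = −3·107 + 23·14
So 14⁻¹ ≡ 23 (mod 107).
Then x ≡ 23·67 ≡ 43 (mod 107); the smallest non-negative solution is x = 43.

43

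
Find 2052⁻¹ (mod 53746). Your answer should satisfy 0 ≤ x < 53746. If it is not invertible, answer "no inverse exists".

no inverse exists

Euclidean algorithm on 53746, 2052:
53746 = 26·2052 + 394
2052 = 5·394 + 82
394 = 4·82 + 66
82 = 1·66 + 16
66 = 4·16 + 2
16 = 8·2 + 0
The gcd is 2, not 1, hence no inverse exists.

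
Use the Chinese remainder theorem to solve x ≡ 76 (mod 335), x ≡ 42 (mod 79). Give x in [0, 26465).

6441

Write x = 76 + 335·k. Then 335·k ≡ 42 − 76 ≡ 45 (mod 79).
Need 335⁻¹ mod 79. Extended Euclid on (79, 19):
79 = 4*19 + 3
19 = 6*3 + 1
3 = 3*1 + 0
Back-substitute:
1 = 19 − 6·3
1 = −6·79 + 25·19
335⁻¹ ≡ 25 (mod 79), so k ≡ 25·45 ≡ 19 (mod 79).
x = 76 + 335·19 = 6441.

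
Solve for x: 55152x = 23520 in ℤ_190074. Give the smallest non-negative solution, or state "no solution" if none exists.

7803

First find gcd(55152, 190074):
190074 = 3·55152 + 24618
55152 = 2·24618 + 5916
24618 = 4·5916 + 954
5916 = 6·954 + 192
954 = 4·192 + 186
192 = 1·186 + 6
186 = 31·6 + 0
gcd = 6 and 6 | 23520, so solutions exist. Divide through by 6: 9192x ≡ 3920 (mod 31679).
Now find 9192⁻¹ mod 31679:
31679 = 3*9192 + 4103
9192 = 2*4103 + 986
4103 = 4*986 + 159
986 = 6*159 + 32
159 = 4*32 + 31
32 = 1*31 + 1
31 = 31*1 + 0
Back-substitute:
1 = 32 − 31
1 = −159 + 5·32
1 = 5·986 − 31·159
1 = −31·4103 + 129·986
1 = 129·9192 − 289·4103
1 = −289·31679 + 996·9192
So 9192⁻¹ ≡ 996 (mod 31679).
Then x ≡ 996·3920 ≡ 7803 (mod 31679); the smallest non-negative solution is x = 7803.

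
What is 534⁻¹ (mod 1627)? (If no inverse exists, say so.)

911

Apply the Euclidean algorithm to 1627 and 534:
1627 = 3·534 + 25
534 = 21·25 + 9
25 = 2·9 + 7
9 = 1·7 + 2
7 = 3·2 + 1
2 = 2·1 + 0
gcd = 1, so the inverse exists. Back-substitute:
1 = 7 − 3·2
1 = −3·9 + 4·7
1 = 4·25 − 11·9
1 = −11·534 + 235·25
1 = 235·1627 − 716·534
So 534·(-716) ≡ 1 (mod 1627), and -716 ≡ 911 (mod 1627).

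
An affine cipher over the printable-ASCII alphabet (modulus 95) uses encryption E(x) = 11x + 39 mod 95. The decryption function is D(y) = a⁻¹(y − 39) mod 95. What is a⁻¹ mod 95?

26

Run Euclid on (95, 11):
95 = 8·11 + 7
11 = 1·7 + 4
7 = 1·4 + 3
4 = 1·3 + 1
3 = 3·1 + 0
gcd = 1, so the inverse exists. Back-substitute:
1 = 4 − 3
1 = −7 + 2·4
1 = 2·11 − 3·7
1 = −3·95 + 26·11
So 11·26 ≡ 1 (mod 95).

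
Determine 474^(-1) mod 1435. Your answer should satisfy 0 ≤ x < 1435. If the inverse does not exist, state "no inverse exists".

gcd(1435, 474) by repeated division:
1435 = 3*474 + 13
474 = 36*13 + 6
13 = 2*6 + 1
6 = 6*1 + 0
The gcd is 1. Working backward:
1 = 13 − 2·6
1 = −2·474 + 73·13
1 = 73·1435 − 221·474
Thus 474·(-221) ≡ 1 (mod 1435); reducing, -221 mod 1435 = 1214.

1214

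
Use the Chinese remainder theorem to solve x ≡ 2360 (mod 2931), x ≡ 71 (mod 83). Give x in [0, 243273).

184082

Write x = 2360 + 2931·k. Then 2931·k ≡ 71 − 2360 ≡ 35 (mod 83).
Need 2931⁻¹ mod 83. Extended Euclid on (83, 26):
83 = 3×26 + 5
26 = 5×5 + 1
5 = 5×1 + 0
Back-substitute:
1 = 26 − 5·5
1 = −5·83 + 16·26
2931⁻¹ ≡ 16 (mod 83), so k ≡ 16·35 ≡ 62 (mod 83).
x = 2360 + 2931·62 = 184082.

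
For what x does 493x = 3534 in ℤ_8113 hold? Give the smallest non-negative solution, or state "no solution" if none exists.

First find gcd(493, 8113):
8113 = 16·493 + 225
493 = 2·225 + 43
225 = 5·43 + 10
43 = 4·10 + 3
10 = 3·3 + 1
3 = 3·1 + 0
gcd = 1, so a unique solution mod 8113 exists.
Back-substitute for the Bézout coefficients:
1 = 10 − 3·3
1 = −3·43 + 13·10
1 = 13·225 − 68·43
1 = −68·493 + 149·225
1 = 149·8113 − 2452·493
So 493·(-2452) ≡ 1 (mod 8113), giving 493⁻¹ ≡ 5661.
x ≡ 493⁻¹·3534 ≡ 5661·3534 ≡ 7429 (mod 8113).

7429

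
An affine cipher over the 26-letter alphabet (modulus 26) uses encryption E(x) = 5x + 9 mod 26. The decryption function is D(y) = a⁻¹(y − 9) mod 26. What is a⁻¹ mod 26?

gcd(26, 5) by repeated division:
26 = 5*5 + 1
5 = 5*1 + 0
gcd = 1, so the inverse exists. Back-substitute:
1 = 26 − 5·5
Hence 5⁻¹ ≡ -5 ≡ 21 (mod 26).

21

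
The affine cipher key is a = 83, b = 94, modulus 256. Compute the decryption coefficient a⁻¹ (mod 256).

Apply the Euclidean algorithm to 256 and 83:
256 = 3×83 + 7
83 = 11×7 + 6
7 = 1×6 + 1
6 = 6×1 + 0
Since gcd(83, 256) = 1, back-substitute to write 1 as a combination:
1 = 7 − 6
1 = −83 + 12·7
1 = 12·256 − 37·83
Hence 83⁻¹ ≡ -37 ≡ 219 (mod 256).

219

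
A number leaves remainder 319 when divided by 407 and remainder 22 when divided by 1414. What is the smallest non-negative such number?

Write x = 319 + 407·k. Then 407·k ≡ 22 − 319 ≡ 1117 (mod 1414).
Need 407⁻¹ mod 1414. Extended Euclid on (1414, 407):
1414 = 3×407 + 193
407 = 2×193 + 21
193 = 9×21 + 4
21 = 5×4 + 1
4 = 4×1 + 0
Back-substitute:
1 = 21 − 5·4
1 = −5·193 + 46·21
1 = 46·407 − 97·193
1 = −97·1414 + 337·407
407⁻¹ ≡ 337 (mod 1414), so k ≡ 337·1117 ≡ 305 (mod 1414).
x = 319 + 407·305 = 124454.

124454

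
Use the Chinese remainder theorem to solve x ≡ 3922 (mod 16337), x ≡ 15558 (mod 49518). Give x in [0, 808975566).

148866666

Write x = 3922 + 16337·k. Then 16337·k ≡ 15558 − 3922 ≡ 11636 (mod 49518).
Need 16337⁻¹ mod 49518. Extended Euclid on (49518, 16337):
49518 = 3*16337 + 507
16337 = 32*507 + 113
507 = 4*113 + 55
113 = 2*55 + 3
55 = 18*3 + 1
3 = 3*1 + 0
Back-substitute:
1 = 55 − 18·3
1 = −18·113 + 37·55
1 = 37·507 − 166·113
1 = −166·16337 + 5349·507
1 = 5349·49518 − 16213·16337
16337⁻¹ ≡ 33305 (mod 49518), so k ≡ 33305·11636 ≡ 9112 (mod 49518).
x = 3922 + 16337·9112 = 148866666.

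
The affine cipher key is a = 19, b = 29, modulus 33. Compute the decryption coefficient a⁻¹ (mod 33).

7

Run Euclid on (33, 19):
33 = 1*19 + 14
19 = 1*14 + 5
14 = 2*5 + 4
5 = 1*4 + 1
4 = 4*1 + 0
gcd = 1, so the inverse exists. Back-substitute:
1 = 5 − 4
1 = −14 + 3·5
1 = 3·19 − 4·14
1 = −4·33 + 7·19
So 19·7 ≡ 1 (mod 33).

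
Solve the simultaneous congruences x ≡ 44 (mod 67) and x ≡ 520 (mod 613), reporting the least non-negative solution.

4198

Write x = 44 + 67·k. Then 67·k ≡ 520 − 44 ≡ 476 (mod 613).
Need 67⁻¹ mod 613. Extended Euclid on (613, 67):
613 = 9·67 + 10
67 = 6·10 + 7
10 = 1·7 + 3
7 = 2·3 + 1
3 = 3·1 + 0
Back-substitute:
1 = 7 − 2·3
1 = −2·10 + 3·7
1 = 3·67 − 20·10
1 = −20·613 + 183·67
67⁻¹ ≡ 183 (mod 613), so k ≡ 183·476 ≡ 62 (mod 613).
x = 44 + 67·62 = 4198.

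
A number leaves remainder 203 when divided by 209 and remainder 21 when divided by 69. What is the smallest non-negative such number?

Write x = 203 + 209·k. Then 209·k ≡ 21 − 203 ≡ 25 (mod 69).
Need 209⁻¹ mod 69. Extended Euclid on (69, 2):
69 = 34×2 + 1
2 = 2×1 + 0
Back-substitute:
1 = 69 − 34·2
209⁻¹ ≡ 35 (mod 69), so k ≡ 35·25 ≡ 47 (mod 69).
x = 203 + 209·47 = 10026.

10026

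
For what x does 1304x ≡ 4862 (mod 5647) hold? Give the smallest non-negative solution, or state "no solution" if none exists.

99

First find gcd(1304, 5647):
5647 = 4*1304 + 431
1304 = 3*431 + 11
431 = 39*11 + 2
11 = 5*2 + 1
2 = 2*1 + 0
gcd = 1, so a unique solution mod 5647 exists.
Back-substitute for the Bézout coefficients:
1 = 11 − 5·2
1 = −5·431 + 196·11
1 = 196·1304 − 593·431
1 = −593·5647 + 2568·1304
So 1304·(2568) ≡ 1 (mod 5647), giving 1304⁻¹ ≡ 2568.
x ≡ 1304⁻¹·4862 ≡ 2568·4862 ≡ 99 (mod 5647).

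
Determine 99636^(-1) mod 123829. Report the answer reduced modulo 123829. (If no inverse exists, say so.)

37313

Extended Euclidean algorithm:
123829 = 1*99636 + 24193
99636 = 4*24193 + 2864
24193 = 8*2864 + 1281
2864 = 2*1281 + 302
1281 = 4*302 + 73
302 = 4*73 + 10
73 = 7*10 + 3
10 = 3*3 + 1
3 = 3*1 + 0
gcd = 1, so the inverse exists. Back-substitute:
1 = 10 − 3·3
1 = −3·73 + 22·10
1 = 22·302 − 91·73
1 = −91·1281 + 386·302
1 = 386·2864 − 863·1281
1 = −863·24193 + 7290·2864
1 = 7290·99636 − 30023·24193
1 = −30023·123829 + 37313·99636
So 99636·37313 ≡ 1 (mod 123829).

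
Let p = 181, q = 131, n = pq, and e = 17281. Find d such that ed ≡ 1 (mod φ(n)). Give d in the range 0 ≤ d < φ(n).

9721

φ(n) = (p−1)(q−1) = 180·130 = 23400.
Need d with 17281·d ≡ 1 (mod 23400). Apply the extended Euclidean algorithm:
23400 = 1·17281 + 6119
17281 = 2·6119 + 5043
6119 = 1·5043 + 1076
5043 = 4·1076 + 739
1076 = 1·739 + 337
739 = 2·337 + 65
337 = 5·65 + 12
65 = 5·12 + 5
12 = 2·5 + 2
5 = 2·2 + 1
2 = 2·1 + 0
Back-substitute:
1 = 5 − 2·2
1 = −2·12 + 5·5
1 = 5·65 − 27·12
1 = −27·337 + 140·65
1 = 140·739 − 307·337
1 = −307·1076 + 447·739
1 = 447·5043 − 2095·1076
1 = −2095·6119 + 2542·5043
1 = 2542·17281 − 7179·6119
1 = −7179·23400 + 9721·17281
So 17281·9721 ≡ 1 (mod 23400), hence d = 9721.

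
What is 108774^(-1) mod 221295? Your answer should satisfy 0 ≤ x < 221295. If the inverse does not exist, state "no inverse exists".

no inverse exists

Euclidean algorithm on 221295, 108774:
221295 = 2·108774 + 3747
108774 = 29·3747 + 111
3747 = 33·111 + 84
111 = 1·84 + 27
84 = 3·27 + 3
27 = 9·3 + 0
gcd(108774, 221295) = 3 ≠ 1, so 108774 has no multiplicative inverse modulo 221295.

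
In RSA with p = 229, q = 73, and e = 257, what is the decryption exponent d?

φ(n) = (p−1)(q−1) = 228·72 = 16416.
Need d with 257·d ≡ 1 (mod 16416). Apply the extended Euclidean algorithm:
16416 = 63·257 + 225
257 = 1·225 + 32
225 = 7·32 + 1
32 = 32·1 + 0
Back-substitute:
1 = 225 − 7·32
1 = −7·257 + 8·225
1 = 8·16416 − 511·257
So 257·(-511) ≡ 1 (mod 16416), hence d ≡ -511 ≡ 15905 (mod 16416).

15905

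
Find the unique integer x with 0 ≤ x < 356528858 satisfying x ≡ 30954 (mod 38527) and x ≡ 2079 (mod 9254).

Write x = 30954 + 38527·k. Then 38527·k ≡ 2079 − 30954 ≡ 8141 (mod 9254).
Need 38527⁻¹ mod 9254. Extended Euclid on (9254, 1511):
9254 = 6*1511 + 188
1511 = 8*188 + 7
188 = 26*7 + 6
7 = 1*6 + 1
6 = 6*1 + 0
Back-substitute:
1 = 7 − 6
1 = −188 + 27·7
1 = 27·1511 − 217·188
1 = −217·9254 + 1329·1511
38527⁻¹ ≡ 1329 (mod 9254), so k ≡ 1329·8141 ≡ 1463 (mod 9254).
x = 30954 + 38527·1463 = 56395955.

56395955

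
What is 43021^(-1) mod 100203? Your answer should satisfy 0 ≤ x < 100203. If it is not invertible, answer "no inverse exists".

47494

Apply the Euclidean algorithm to 100203 and 43021:
100203 = 2×43021 + 14161
43021 = 3×14161 + 538
14161 = 26×538 + 173
538 = 3×173 + 19
173 = 9×19 + 2
19 = 9×2 + 1
2 = 2×1 + 0
gcd = 1, so the inverse exists. Back-substitute:
1 = 19 − 9·2
1 = −9·173 + 82·19
1 = 82·538 − 255·173
1 = −255·14161 + 6712·538
1 = 6712·43021 − 20391·14161
1 = −20391·100203 + 47494·43021
So 43021·47494 ≡ 1 (mod 100203).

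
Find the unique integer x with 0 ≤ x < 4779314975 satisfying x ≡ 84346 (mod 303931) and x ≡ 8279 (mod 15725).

Write x = 84346 + 303931·k. Then 303931·k ≡ 8279 − 84346 ≡ 2558 (mod 15725).
Need 303931⁻¹ mod 15725. Extended Euclid on (15725, 5156):
15725 = 3×5156 + 257
5156 = 20×257 + 16
257 = 16×16 + 1
16 = 16×1 + 0
Back-substitute:
1 = 257 − 16·16
1 = −16·5156 + 321·257
1 = 321·15725 − 979·5156
303931⁻¹ ≡ 14746 (mod 15725), so k ≡ 14746·2558 ≡ 11718 (mod 15725).
x = 84346 + 303931·11718 = 3561547804.

3561547804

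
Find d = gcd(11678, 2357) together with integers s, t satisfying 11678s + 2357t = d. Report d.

Euclidean algorithm:
11678 = 4×2357 + 2250
2357 = 1×2250 + 107
2250 = 21×107 + 3
107 = 35×3 + 2
3 = 1×2 + 1
2 = 2×1 + 0
gcd(11678, 2357) = 1.
Working backward:
1 = 3 − 2
1 = −107 + 36·3
1 = 36·2250 − 757·107
1 = −757·2357 + 793·2250
1 = 793·11678 − 3929·2357
So 1 = (793)·11678 + (-3929)·2357.

1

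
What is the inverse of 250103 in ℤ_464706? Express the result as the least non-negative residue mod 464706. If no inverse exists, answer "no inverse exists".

212495

Run Euclid on (464706, 250103):
464706 = 1·250103 + 214603
250103 = 1·214603 + 35500
214603 = 6·35500 + 1603
35500 = 22·1603 + 234
1603 = 6·234 + 199
234 = 1·199 + 35
199 = 5·35 + 24
35 = 1·24 + 11
24 = 2·11 + 2
11 = 5·2 + 1
2 = 2·1 + 0
gcd = 1, so the inverse exists. Back-substitute:
1 = 11 − 5·2
1 = −5·24 + 11·11
1 = 11·35 − 16·24
1 = −16·199 + 91·35
1 = 91·234 − 107·199
1 = −107·1603 + 733·234
1 = 733·35500 − 16233·1603
1 = −16233·214603 + 98131·35500
1 = 98131·250103 − 114364·214603
1 = −114364·464706 + 212495·250103
So 250103·212495 ≡ 1 (mod 464706).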